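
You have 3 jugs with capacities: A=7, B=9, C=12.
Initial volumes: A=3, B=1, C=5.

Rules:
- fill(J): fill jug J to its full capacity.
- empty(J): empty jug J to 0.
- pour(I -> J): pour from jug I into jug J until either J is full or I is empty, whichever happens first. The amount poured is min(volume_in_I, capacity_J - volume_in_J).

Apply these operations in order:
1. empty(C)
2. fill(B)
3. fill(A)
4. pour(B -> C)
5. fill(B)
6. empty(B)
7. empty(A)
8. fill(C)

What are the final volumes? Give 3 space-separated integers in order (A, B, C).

Answer: 0 0 12

Derivation:
Step 1: empty(C) -> (A=3 B=1 C=0)
Step 2: fill(B) -> (A=3 B=9 C=0)
Step 3: fill(A) -> (A=7 B=9 C=0)
Step 4: pour(B -> C) -> (A=7 B=0 C=9)
Step 5: fill(B) -> (A=7 B=9 C=9)
Step 6: empty(B) -> (A=7 B=0 C=9)
Step 7: empty(A) -> (A=0 B=0 C=9)
Step 8: fill(C) -> (A=0 B=0 C=12)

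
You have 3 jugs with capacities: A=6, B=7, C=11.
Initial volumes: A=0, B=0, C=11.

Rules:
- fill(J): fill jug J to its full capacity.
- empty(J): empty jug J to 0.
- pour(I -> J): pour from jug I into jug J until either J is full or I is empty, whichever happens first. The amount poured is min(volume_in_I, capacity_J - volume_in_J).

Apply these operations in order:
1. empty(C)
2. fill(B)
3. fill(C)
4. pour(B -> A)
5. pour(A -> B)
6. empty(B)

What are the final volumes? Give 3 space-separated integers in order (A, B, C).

Step 1: empty(C) -> (A=0 B=0 C=0)
Step 2: fill(B) -> (A=0 B=7 C=0)
Step 3: fill(C) -> (A=0 B=7 C=11)
Step 4: pour(B -> A) -> (A=6 B=1 C=11)
Step 5: pour(A -> B) -> (A=0 B=7 C=11)
Step 6: empty(B) -> (A=0 B=0 C=11)

Answer: 0 0 11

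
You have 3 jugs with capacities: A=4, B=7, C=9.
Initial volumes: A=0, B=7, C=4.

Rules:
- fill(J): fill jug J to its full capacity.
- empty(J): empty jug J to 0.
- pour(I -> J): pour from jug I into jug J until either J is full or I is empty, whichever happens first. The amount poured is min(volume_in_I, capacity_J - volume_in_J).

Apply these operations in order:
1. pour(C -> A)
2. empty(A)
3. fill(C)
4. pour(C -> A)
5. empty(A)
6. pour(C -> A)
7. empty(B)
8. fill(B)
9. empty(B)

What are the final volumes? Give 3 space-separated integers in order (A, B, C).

Answer: 4 0 1

Derivation:
Step 1: pour(C -> A) -> (A=4 B=7 C=0)
Step 2: empty(A) -> (A=0 B=7 C=0)
Step 3: fill(C) -> (A=0 B=7 C=9)
Step 4: pour(C -> A) -> (A=4 B=7 C=5)
Step 5: empty(A) -> (A=0 B=7 C=5)
Step 6: pour(C -> A) -> (A=4 B=7 C=1)
Step 7: empty(B) -> (A=4 B=0 C=1)
Step 8: fill(B) -> (A=4 B=7 C=1)
Step 9: empty(B) -> (A=4 B=0 C=1)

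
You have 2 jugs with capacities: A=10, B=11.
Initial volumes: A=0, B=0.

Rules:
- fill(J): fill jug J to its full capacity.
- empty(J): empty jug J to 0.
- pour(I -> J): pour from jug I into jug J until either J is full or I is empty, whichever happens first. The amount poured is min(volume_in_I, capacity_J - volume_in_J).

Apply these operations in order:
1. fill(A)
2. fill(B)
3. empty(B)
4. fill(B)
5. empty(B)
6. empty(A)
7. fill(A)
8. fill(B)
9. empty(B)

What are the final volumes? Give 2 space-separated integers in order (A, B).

Answer: 10 0

Derivation:
Step 1: fill(A) -> (A=10 B=0)
Step 2: fill(B) -> (A=10 B=11)
Step 3: empty(B) -> (A=10 B=0)
Step 4: fill(B) -> (A=10 B=11)
Step 5: empty(B) -> (A=10 B=0)
Step 6: empty(A) -> (A=0 B=0)
Step 7: fill(A) -> (A=10 B=0)
Step 8: fill(B) -> (A=10 B=11)
Step 9: empty(B) -> (A=10 B=0)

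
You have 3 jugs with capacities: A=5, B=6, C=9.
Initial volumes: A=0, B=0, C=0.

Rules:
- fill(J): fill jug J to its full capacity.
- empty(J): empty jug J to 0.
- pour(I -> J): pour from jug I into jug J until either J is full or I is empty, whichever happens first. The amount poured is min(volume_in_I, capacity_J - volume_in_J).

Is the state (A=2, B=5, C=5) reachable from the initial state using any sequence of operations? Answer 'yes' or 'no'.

BFS explored all 260 reachable states.
Reachable set includes: (0,0,0), (0,0,1), (0,0,2), (0,0,3), (0,0,4), (0,0,5), (0,0,6), (0,0,7), (0,0,8), (0,0,9), (0,1,0), (0,1,1) ...
Target (A=2, B=5, C=5) not in reachable set → no.

Answer: no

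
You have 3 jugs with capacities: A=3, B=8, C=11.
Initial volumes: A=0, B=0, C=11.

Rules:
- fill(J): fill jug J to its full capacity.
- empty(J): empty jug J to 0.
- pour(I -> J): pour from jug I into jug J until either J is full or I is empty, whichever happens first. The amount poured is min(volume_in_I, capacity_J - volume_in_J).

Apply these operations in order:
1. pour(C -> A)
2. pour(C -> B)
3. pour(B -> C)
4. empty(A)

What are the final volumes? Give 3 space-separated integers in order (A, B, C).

Answer: 0 0 8

Derivation:
Step 1: pour(C -> A) -> (A=3 B=0 C=8)
Step 2: pour(C -> B) -> (A=3 B=8 C=0)
Step 3: pour(B -> C) -> (A=3 B=0 C=8)
Step 4: empty(A) -> (A=0 B=0 C=8)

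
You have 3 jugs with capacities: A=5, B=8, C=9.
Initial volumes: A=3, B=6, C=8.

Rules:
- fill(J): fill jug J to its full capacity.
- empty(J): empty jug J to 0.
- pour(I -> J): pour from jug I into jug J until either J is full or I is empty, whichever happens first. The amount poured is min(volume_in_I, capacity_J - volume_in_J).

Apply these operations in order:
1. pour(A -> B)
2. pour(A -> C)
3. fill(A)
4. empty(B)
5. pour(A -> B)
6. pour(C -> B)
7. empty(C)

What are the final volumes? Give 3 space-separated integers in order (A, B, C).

Answer: 0 8 0

Derivation:
Step 1: pour(A -> B) -> (A=1 B=8 C=8)
Step 2: pour(A -> C) -> (A=0 B=8 C=9)
Step 3: fill(A) -> (A=5 B=8 C=9)
Step 4: empty(B) -> (A=5 B=0 C=9)
Step 5: pour(A -> B) -> (A=0 B=5 C=9)
Step 6: pour(C -> B) -> (A=0 B=8 C=6)
Step 7: empty(C) -> (A=0 B=8 C=0)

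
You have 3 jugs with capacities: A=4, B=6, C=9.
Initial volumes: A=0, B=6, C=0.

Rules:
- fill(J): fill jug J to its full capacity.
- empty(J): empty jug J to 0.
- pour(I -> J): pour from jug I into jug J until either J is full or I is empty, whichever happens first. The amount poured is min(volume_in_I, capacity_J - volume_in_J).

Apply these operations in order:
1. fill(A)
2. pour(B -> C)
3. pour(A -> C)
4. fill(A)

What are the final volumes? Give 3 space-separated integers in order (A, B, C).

Step 1: fill(A) -> (A=4 B=6 C=0)
Step 2: pour(B -> C) -> (A=4 B=0 C=6)
Step 3: pour(A -> C) -> (A=1 B=0 C=9)
Step 4: fill(A) -> (A=4 B=0 C=9)

Answer: 4 0 9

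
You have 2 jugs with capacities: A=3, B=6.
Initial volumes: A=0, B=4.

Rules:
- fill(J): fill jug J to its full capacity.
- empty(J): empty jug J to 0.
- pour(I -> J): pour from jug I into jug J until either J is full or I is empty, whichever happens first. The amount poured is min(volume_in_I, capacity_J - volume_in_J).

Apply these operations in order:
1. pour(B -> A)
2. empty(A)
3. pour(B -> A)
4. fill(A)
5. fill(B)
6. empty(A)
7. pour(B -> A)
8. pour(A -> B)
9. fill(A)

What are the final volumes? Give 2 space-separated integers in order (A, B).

Answer: 3 6

Derivation:
Step 1: pour(B -> A) -> (A=3 B=1)
Step 2: empty(A) -> (A=0 B=1)
Step 3: pour(B -> A) -> (A=1 B=0)
Step 4: fill(A) -> (A=3 B=0)
Step 5: fill(B) -> (A=3 B=6)
Step 6: empty(A) -> (A=0 B=6)
Step 7: pour(B -> A) -> (A=3 B=3)
Step 8: pour(A -> B) -> (A=0 B=6)
Step 9: fill(A) -> (A=3 B=6)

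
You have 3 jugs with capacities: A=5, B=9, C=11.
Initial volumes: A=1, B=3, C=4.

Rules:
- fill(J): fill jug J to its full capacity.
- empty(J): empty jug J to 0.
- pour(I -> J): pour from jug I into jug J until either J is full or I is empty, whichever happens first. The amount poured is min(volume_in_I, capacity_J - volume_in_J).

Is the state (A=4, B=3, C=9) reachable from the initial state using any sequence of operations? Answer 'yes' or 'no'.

BFS explored all 401 reachable states.
Reachable set includes: (0,0,0), (0,0,1), (0,0,2), (0,0,3), (0,0,4), (0,0,5), (0,0,6), (0,0,7), (0,0,8), (0,0,9), (0,0,10), (0,0,11) ...
Target (A=4, B=3, C=9) not in reachable set → no.

Answer: no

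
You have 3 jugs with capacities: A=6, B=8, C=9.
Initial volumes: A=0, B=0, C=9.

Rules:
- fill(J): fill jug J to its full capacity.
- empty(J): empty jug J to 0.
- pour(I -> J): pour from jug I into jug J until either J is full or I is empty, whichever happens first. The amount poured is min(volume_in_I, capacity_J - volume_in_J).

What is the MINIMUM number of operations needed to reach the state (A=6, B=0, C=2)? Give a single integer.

Answer: 4

Derivation:
BFS from (A=0, B=0, C=9). One shortest path:
  1. fill(B) -> (A=0 B=8 C=9)
  2. empty(C) -> (A=0 B=8 C=0)
  3. pour(B -> A) -> (A=6 B=2 C=0)
  4. pour(B -> C) -> (A=6 B=0 C=2)
Reached target in 4 moves.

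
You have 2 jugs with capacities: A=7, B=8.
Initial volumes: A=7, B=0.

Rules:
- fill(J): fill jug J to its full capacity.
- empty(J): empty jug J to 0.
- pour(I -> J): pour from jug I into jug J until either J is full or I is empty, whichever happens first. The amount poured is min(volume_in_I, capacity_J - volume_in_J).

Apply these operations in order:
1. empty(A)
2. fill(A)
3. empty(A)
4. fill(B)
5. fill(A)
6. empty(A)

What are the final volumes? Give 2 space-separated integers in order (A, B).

Answer: 0 8

Derivation:
Step 1: empty(A) -> (A=0 B=0)
Step 2: fill(A) -> (A=7 B=0)
Step 3: empty(A) -> (A=0 B=0)
Step 4: fill(B) -> (A=0 B=8)
Step 5: fill(A) -> (A=7 B=8)
Step 6: empty(A) -> (A=0 B=8)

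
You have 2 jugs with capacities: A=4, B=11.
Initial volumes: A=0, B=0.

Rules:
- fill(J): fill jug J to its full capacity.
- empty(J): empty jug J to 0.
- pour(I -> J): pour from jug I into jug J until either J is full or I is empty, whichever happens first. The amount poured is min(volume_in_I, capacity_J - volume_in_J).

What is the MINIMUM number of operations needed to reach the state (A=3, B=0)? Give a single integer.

BFS from (A=0, B=0). One shortest path:
  1. fill(B) -> (A=0 B=11)
  2. pour(B -> A) -> (A=4 B=7)
  3. empty(A) -> (A=0 B=7)
  4. pour(B -> A) -> (A=4 B=3)
  5. empty(A) -> (A=0 B=3)
  6. pour(B -> A) -> (A=3 B=0)
Reached target in 6 moves.

Answer: 6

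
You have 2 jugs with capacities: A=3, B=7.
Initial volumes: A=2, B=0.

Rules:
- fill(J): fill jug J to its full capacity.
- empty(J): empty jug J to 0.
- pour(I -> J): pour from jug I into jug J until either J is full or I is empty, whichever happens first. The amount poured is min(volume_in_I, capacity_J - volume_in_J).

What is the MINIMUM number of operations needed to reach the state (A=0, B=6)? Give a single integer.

BFS from (A=2, B=0). One shortest path:
  1. fill(B) -> (A=2 B=7)
  2. pour(B -> A) -> (A=3 B=6)
  3. empty(A) -> (A=0 B=6)
Reached target in 3 moves.

Answer: 3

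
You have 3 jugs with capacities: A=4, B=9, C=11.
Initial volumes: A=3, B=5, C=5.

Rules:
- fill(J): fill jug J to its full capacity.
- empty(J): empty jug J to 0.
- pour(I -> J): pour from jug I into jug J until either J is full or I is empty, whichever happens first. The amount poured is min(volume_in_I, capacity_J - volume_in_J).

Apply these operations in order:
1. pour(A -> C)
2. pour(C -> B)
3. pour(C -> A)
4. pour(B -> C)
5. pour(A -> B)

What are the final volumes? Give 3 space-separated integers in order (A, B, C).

Step 1: pour(A -> C) -> (A=0 B=5 C=8)
Step 2: pour(C -> B) -> (A=0 B=9 C=4)
Step 3: pour(C -> A) -> (A=4 B=9 C=0)
Step 4: pour(B -> C) -> (A=4 B=0 C=9)
Step 5: pour(A -> B) -> (A=0 B=4 C=9)

Answer: 0 4 9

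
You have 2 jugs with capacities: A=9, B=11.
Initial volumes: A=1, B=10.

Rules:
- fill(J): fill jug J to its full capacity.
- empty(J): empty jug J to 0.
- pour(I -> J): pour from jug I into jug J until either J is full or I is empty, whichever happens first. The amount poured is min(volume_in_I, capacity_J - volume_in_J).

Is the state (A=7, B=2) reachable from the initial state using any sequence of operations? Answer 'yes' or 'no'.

Answer: no

Derivation:
BFS explored all 41 reachable states.
Reachable set includes: (0,0), (0,1), (0,2), (0,3), (0,4), (0,5), (0,6), (0,7), (0,8), (0,9), (0,10), (0,11) ...
Target (A=7, B=2) not in reachable set → no.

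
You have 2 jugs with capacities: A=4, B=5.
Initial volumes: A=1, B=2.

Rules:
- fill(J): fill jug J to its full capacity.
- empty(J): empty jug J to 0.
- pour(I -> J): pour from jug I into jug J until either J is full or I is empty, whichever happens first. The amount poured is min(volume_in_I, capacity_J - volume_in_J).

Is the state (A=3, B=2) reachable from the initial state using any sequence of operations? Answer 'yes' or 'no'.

BFS explored all 19 reachable states.
Reachable set includes: (0,0), (0,1), (0,2), (0,3), (0,4), (0,5), (1,0), (1,2), (1,5), (2,0), (2,5), (3,0) ...
Target (A=3, B=2) not in reachable set → no.

Answer: no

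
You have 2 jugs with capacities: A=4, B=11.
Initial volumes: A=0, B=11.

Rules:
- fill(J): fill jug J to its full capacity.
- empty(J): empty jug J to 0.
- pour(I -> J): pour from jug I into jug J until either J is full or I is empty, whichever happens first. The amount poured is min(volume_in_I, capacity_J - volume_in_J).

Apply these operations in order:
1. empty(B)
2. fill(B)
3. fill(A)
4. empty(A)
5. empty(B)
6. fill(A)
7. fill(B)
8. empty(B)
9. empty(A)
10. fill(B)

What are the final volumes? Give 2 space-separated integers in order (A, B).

Answer: 0 11

Derivation:
Step 1: empty(B) -> (A=0 B=0)
Step 2: fill(B) -> (A=0 B=11)
Step 3: fill(A) -> (A=4 B=11)
Step 4: empty(A) -> (A=0 B=11)
Step 5: empty(B) -> (A=0 B=0)
Step 6: fill(A) -> (A=4 B=0)
Step 7: fill(B) -> (A=4 B=11)
Step 8: empty(B) -> (A=4 B=0)
Step 9: empty(A) -> (A=0 B=0)
Step 10: fill(B) -> (A=0 B=11)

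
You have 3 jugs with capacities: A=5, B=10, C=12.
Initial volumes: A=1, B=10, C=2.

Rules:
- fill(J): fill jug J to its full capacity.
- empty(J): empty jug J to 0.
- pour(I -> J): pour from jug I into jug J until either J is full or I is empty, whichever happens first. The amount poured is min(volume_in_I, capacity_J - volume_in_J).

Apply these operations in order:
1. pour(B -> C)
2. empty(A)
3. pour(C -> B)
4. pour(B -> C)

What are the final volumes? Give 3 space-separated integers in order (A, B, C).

Step 1: pour(B -> C) -> (A=1 B=0 C=12)
Step 2: empty(A) -> (A=0 B=0 C=12)
Step 3: pour(C -> B) -> (A=0 B=10 C=2)
Step 4: pour(B -> C) -> (A=0 B=0 C=12)

Answer: 0 0 12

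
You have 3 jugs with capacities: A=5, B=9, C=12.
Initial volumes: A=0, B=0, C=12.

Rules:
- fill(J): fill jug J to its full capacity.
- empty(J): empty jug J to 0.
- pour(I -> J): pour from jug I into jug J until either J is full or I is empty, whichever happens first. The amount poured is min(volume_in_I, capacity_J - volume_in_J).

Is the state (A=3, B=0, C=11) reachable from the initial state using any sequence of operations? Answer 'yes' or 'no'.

BFS from (A=0, B=0, C=12):
  1. pour(C -> A) -> (A=5 B=0 C=7)
  2. empty(A) -> (A=0 B=0 C=7)
  3. pour(C -> B) -> (A=0 B=7 C=0)
  4. fill(C) -> (A=0 B=7 C=12)
  5. pour(C -> A) -> (A=5 B=7 C=7)
  6. empty(A) -> (A=0 B=7 C=7)
  7. pour(C -> A) -> (A=5 B=7 C=2)
  8. pour(A -> B) -> (A=3 B=9 C=2)
  9. pour(B -> C) -> (A=3 B=0 C=11)
Target reached → yes.

Answer: yes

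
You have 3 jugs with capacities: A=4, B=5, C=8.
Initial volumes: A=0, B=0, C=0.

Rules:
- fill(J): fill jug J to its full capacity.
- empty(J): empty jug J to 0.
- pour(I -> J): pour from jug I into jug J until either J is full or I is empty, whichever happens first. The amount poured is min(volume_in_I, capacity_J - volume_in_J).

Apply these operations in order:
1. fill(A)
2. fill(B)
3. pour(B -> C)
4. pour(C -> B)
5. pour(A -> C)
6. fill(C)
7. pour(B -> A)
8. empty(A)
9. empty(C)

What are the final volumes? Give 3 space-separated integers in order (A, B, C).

Answer: 0 1 0

Derivation:
Step 1: fill(A) -> (A=4 B=0 C=0)
Step 2: fill(B) -> (A=4 B=5 C=0)
Step 3: pour(B -> C) -> (A=4 B=0 C=5)
Step 4: pour(C -> B) -> (A=4 B=5 C=0)
Step 5: pour(A -> C) -> (A=0 B=5 C=4)
Step 6: fill(C) -> (A=0 B=5 C=8)
Step 7: pour(B -> A) -> (A=4 B=1 C=8)
Step 8: empty(A) -> (A=0 B=1 C=8)
Step 9: empty(C) -> (A=0 B=1 C=0)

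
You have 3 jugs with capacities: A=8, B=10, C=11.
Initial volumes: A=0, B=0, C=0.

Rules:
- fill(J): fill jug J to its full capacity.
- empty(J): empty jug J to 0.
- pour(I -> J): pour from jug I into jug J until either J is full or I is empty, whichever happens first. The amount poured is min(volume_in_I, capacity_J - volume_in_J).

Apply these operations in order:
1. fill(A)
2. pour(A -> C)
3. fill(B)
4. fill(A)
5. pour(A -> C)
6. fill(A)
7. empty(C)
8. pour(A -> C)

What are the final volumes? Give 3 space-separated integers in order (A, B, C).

Step 1: fill(A) -> (A=8 B=0 C=0)
Step 2: pour(A -> C) -> (A=0 B=0 C=8)
Step 3: fill(B) -> (A=0 B=10 C=8)
Step 4: fill(A) -> (A=8 B=10 C=8)
Step 5: pour(A -> C) -> (A=5 B=10 C=11)
Step 6: fill(A) -> (A=8 B=10 C=11)
Step 7: empty(C) -> (A=8 B=10 C=0)
Step 8: pour(A -> C) -> (A=0 B=10 C=8)

Answer: 0 10 8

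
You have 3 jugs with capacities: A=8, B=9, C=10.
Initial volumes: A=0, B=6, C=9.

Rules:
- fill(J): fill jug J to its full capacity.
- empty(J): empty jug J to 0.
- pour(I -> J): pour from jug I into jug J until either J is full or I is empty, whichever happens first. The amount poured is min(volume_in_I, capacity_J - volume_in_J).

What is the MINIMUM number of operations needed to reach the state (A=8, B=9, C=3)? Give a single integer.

Answer: 6

Derivation:
BFS from (A=0, B=6, C=9). One shortest path:
  1. fill(B) -> (A=0 B=9 C=9)
  2. pour(C -> A) -> (A=8 B=9 C=1)
  3. empty(A) -> (A=0 B=9 C=1)
  4. pour(C -> A) -> (A=1 B=9 C=0)
  5. fill(C) -> (A=1 B=9 C=10)
  6. pour(C -> A) -> (A=8 B=9 C=3)
Reached target in 6 moves.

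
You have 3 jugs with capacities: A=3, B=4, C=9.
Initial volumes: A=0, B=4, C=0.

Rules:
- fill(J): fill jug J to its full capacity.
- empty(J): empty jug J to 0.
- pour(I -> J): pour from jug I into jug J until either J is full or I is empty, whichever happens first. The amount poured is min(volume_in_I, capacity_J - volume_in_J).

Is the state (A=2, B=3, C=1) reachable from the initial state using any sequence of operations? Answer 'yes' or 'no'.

BFS explored all 152 reachable states.
Reachable set includes: (0,0,0), (0,0,1), (0,0,2), (0,0,3), (0,0,4), (0,0,5), (0,0,6), (0,0,7), (0,0,8), (0,0,9), (0,1,0), (0,1,1) ...
Target (A=2, B=3, C=1) not in reachable set → no.

Answer: no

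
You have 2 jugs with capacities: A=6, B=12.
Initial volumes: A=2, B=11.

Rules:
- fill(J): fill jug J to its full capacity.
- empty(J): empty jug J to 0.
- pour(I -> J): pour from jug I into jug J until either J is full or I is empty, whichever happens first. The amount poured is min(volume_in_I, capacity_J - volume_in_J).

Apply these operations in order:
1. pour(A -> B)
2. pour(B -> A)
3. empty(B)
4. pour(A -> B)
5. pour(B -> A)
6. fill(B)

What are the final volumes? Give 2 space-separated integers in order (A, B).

Answer: 6 12

Derivation:
Step 1: pour(A -> B) -> (A=1 B=12)
Step 2: pour(B -> A) -> (A=6 B=7)
Step 3: empty(B) -> (A=6 B=0)
Step 4: pour(A -> B) -> (A=0 B=6)
Step 5: pour(B -> A) -> (A=6 B=0)
Step 6: fill(B) -> (A=6 B=12)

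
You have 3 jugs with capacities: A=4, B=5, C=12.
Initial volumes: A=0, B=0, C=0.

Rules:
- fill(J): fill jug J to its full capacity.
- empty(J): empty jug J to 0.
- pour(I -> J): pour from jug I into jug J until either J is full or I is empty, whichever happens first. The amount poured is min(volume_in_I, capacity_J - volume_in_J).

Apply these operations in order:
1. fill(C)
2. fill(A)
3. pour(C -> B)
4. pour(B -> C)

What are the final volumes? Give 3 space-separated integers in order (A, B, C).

Answer: 4 0 12

Derivation:
Step 1: fill(C) -> (A=0 B=0 C=12)
Step 2: fill(A) -> (A=4 B=0 C=12)
Step 3: pour(C -> B) -> (A=4 B=5 C=7)
Step 4: pour(B -> C) -> (A=4 B=0 C=12)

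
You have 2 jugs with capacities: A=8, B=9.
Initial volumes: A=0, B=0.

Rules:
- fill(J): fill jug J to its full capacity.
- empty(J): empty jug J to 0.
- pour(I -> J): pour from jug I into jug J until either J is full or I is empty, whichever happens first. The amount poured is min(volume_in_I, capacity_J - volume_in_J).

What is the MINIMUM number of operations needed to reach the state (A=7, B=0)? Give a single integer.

Answer: 5

Derivation:
BFS from (A=0, B=0). One shortest path:
  1. fill(A) -> (A=8 B=0)
  2. pour(A -> B) -> (A=0 B=8)
  3. fill(A) -> (A=8 B=8)
  4. pour(A -> B) -> (A=7 B=9)
  5. empty(B) -> (A=7 B=0)
Reached target in 5 moves.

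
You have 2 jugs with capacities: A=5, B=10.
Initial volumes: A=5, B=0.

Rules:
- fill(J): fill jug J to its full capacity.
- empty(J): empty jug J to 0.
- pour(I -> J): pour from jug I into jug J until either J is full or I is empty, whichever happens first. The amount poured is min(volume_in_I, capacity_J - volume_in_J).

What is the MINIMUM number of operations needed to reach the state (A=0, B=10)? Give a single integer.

BFS from (A=5, B=0). One shortest path:
  1. empty(A) -> (A=0 B=0)
  2. fill(B) -> (A=0 B=10)
Reached target in 2 moves.

Answer: 2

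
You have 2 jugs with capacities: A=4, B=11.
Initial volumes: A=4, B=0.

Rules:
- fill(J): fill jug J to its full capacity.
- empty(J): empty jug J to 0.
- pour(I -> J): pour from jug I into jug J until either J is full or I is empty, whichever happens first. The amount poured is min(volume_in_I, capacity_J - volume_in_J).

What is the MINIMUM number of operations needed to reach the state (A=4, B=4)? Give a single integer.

BFS from (A=4, B=0). One shortest path:
  1. pour(A -> B) -> (A=0 B=4)
  2. fill(A) -> (A=4 B=4)
Reached target in 2 moves.

Answer: 2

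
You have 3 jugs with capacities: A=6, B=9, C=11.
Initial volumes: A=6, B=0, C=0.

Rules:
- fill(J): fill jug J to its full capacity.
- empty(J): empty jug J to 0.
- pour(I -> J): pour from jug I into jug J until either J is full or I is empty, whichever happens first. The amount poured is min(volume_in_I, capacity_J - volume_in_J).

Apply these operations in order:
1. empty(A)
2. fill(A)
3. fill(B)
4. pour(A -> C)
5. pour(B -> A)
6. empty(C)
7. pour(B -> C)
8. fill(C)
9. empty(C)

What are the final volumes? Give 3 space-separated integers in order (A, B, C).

Step 1: empty(A) -> (A=0 B=0 C=0)
Step 2: fill(A) -> (A=6 B=0 C=0)
Step 3: fill(B) -> (A=6 B=9 C=0)
Step 4: pour(A -> C) -> (A=0 B=9 C=6)
Step 5: pour(B -> A) -> (A=6 B=3 C=6)
Step 6: empty(C) -> (A=6 B=3 C=0)
Step 7: pour(B -> C) -> (A=6 B=0 C=3)
Step 8: fill(C) -> (A=6 B=0 C=11)
Step 9: empty(C) -> (A=6 B=0 C=0)

Answer: 6 0 0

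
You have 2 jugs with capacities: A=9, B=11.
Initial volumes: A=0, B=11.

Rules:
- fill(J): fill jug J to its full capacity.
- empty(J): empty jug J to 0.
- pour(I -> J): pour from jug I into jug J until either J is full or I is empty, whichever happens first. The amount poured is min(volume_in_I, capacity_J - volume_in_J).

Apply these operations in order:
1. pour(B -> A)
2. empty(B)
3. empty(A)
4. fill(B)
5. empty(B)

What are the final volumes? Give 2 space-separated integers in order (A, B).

Answer: 0 0

Derivation:
Step 1: pour(B -> A) -> (A=9 B=2)
Step 2: empty(B) -> (A=9 B=0)
Step 3: empty(A) -> (A=0 B=0)
Step 4: fill(B) -> (A=0 B=11)
Step 5: empty(B) -> (A=0 B=0)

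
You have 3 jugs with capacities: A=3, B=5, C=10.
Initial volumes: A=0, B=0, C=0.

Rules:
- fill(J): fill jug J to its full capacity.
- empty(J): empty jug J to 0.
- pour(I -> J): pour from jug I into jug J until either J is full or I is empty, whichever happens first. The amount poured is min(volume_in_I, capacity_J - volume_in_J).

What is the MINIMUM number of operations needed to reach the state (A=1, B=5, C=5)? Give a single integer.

Answer: 6

Derivation:
BFS from (A=0, B=0, C=0). One shortest path:
  1. fill(A) -> (A=3 B=0 C=0)
  2. fill(B) -> (A=3 B=5 C=0)
  3. pour(B -> C) -> (A=3 B=0 C=5)
  4. pour(A -> B) -> (A=0 B=3 C=5)
  5. fill(A) -> (A=3 B=3 C=5)
  6. pour(A -> B) -> (A=1 B=5 C=5)
Reached target in 6 moves.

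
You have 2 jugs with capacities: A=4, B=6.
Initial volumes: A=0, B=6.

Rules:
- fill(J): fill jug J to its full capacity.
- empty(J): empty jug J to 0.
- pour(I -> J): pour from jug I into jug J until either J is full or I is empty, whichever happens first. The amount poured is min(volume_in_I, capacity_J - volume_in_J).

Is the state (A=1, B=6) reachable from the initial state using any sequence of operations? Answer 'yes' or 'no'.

Answer: no

Derivation:
BFS explored all 10 reachable states.
Reachable set includes: (0,0), (0,2), (0,4), (0,6), (2,0), (2,6), (4,0), (4,2), (4,4), (4,6)
Target (A=1, B=6) not in reachable set → no.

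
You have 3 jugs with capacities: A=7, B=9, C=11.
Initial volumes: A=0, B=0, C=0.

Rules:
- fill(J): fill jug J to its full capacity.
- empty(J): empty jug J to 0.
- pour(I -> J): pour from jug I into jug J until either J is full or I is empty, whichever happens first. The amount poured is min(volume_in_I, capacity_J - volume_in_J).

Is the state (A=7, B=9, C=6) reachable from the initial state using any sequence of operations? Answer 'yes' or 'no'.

BFS from (A=0, B=0, C=0):
  1. fill(C) -> (A=0 B=0 C=11)
  2. pour(C -> A) -> (A=7 B=0 C=4)
  3. pour(C -> B) -> (A=7 B=4 C=0)
  4. fill(C) -> (A=7 B=4 C=11)
  5. pour(C -> B) -> (A=7 B=9 C=6)
Target reached → yes.

Answer: yes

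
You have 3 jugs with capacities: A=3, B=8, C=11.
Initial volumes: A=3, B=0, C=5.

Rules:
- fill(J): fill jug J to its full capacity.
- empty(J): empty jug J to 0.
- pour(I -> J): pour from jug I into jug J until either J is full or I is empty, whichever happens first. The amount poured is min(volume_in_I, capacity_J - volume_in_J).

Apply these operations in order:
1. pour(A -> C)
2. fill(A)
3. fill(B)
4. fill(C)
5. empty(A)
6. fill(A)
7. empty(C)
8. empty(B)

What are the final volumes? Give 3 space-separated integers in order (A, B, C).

Step 1: pour(A -> C) -> (A=0 B=0 C=8)
Step 2: fill(A) -> (A=3 B=0 C=8)
Step 3: fill(B) -> (A=3 B=8 C=8)
Step 4: fill(C) -> (A=3 B=8 C=11)
Step 5: empty(A) -> (A=0 B=8 C=11)
Step 6: fill(A) -> (A=3 B=8 C=11)
Step 7: empty(C) -> (A=3 B=8 C=0)
Step 8: empty(B) -> (A=3 B=0 C=0)

Answer: 3 0 0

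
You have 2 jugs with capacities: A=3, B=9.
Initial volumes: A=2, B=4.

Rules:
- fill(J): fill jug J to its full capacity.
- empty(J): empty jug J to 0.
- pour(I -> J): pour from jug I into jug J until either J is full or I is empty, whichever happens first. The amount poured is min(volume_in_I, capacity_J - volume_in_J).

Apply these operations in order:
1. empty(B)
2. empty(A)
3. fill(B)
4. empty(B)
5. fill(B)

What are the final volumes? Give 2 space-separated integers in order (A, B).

Answer: 0 9

Derivation:
Step 1: empty(B) -> (A=2 B=0)
Step 2: empty(A) -> (A=0 B=0)
Step 3: fill(B) -> (A=0 B=9)
Step 4: empty(B) -> (A=0 B=0)
Step 5: fill(B) -> (A=0 B=9)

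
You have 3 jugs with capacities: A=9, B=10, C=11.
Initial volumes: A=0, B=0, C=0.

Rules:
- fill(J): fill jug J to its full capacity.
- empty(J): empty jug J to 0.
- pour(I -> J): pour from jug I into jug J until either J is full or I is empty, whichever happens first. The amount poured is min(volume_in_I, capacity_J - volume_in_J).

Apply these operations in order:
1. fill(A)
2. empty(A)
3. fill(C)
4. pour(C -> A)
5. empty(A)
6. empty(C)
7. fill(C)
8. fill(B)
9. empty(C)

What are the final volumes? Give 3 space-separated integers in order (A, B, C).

Answer: 0 10 0

Derivation:
Step 1: fill(A) -> (A=9 B=0 C=0)
Step 2: empty(A) -> (A=0 B=0 C=0)
Step 3: fill(C) -> (A=0 B=0 C=11)
Step 4: pour(C -> A) -> (A=9 B=0 C=2)
Step 5: empty(A) -> (A=0 B=0 C=2)
Step 6: empty(C) -> (A=0 B=0 C=0)
Step 7: fill(C) -> (A=0 B=0 C=11)
Step 8: fill(B) -> (A=0 B=10 C=11)
Step 9: empty(C) -> (A=0 B=10 C=0)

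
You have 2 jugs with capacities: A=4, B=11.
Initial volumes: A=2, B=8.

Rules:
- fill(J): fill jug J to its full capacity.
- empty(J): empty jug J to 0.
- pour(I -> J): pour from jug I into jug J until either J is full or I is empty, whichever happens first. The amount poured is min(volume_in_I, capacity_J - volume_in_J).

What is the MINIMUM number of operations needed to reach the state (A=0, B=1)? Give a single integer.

Answer: 4

Derivation:
BFS from (A=2, B=8). One shortest path:
  1. fill(A) -> (A=4 B=8)
  2. pour(A -> B) -> (A=1 B=11)
  3. empty(B) -> (A=1 B=0)
  4. pour(A -> B) -> (A=0 B=1)
Reached target in 4 moves.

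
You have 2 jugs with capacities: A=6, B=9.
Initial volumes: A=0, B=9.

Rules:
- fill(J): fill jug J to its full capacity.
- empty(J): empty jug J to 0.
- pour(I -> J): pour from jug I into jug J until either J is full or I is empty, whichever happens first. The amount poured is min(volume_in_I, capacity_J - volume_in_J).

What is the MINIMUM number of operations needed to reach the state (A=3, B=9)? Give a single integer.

BFS from (A=0, B=9). One shortest path:
  1. pour(B -> A) -> (A=6 B=3)
  2. empty(A) -> (A=0 B=3)
  3. pour(B -> A) -> (A=3 B=0)
  4. fill(B) -> (A=3 B=9)
Reached target in 4 moves.

Answer: 4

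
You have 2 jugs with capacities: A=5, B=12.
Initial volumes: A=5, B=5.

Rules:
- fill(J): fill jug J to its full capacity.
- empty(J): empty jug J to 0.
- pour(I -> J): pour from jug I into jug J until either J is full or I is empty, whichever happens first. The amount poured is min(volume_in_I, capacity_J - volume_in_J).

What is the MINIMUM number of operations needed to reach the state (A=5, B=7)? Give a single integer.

BFS from (A=5, B=5). One shortest path:
  1. empty(A) -> (A=0 B=5)
  2. fill(B) -> (A=0 B=12)
  3. pour(B -> A) -> (A=5 B=7)
Reached target in 3 moves.

Answer: 3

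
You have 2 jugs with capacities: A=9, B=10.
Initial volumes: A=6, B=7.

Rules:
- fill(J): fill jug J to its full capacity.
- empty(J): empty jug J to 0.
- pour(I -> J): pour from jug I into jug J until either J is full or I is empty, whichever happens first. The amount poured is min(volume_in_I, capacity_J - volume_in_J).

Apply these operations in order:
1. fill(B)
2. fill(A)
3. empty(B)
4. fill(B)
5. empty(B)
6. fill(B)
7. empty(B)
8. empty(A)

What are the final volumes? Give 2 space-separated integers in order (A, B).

Answer: 0 0

Derivation:
Step 1: fill(B) -> (A=6 B=10)
Step 2: fill(A) -> (A=9 B=10)
Step 3: empty(B) -> (A=9 B=0)
Step 4: fill(B) -> (A=9 B=10)
Step 5: empty(B) -> (A=9 B=0)
Step 6: fill(B) -> (A=9 B=10)
Step 7: empty(B) -> (A=9 B=0)
Step 8: empty(A) -> (A=0 B=0)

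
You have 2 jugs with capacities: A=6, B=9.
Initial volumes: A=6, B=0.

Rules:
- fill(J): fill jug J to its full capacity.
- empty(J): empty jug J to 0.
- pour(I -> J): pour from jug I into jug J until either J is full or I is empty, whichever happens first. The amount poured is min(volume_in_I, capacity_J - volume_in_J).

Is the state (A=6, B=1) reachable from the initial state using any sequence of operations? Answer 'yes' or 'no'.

BFS explored all 10 reachable states.
Reachable set includes: (0,0), (0,3), (0,6), (0,9), (3,0), (3,9), (6,0), (6,3), (6,6), (6,9)
Target (A=6, B=1) not in reachable set → no.

Answer: no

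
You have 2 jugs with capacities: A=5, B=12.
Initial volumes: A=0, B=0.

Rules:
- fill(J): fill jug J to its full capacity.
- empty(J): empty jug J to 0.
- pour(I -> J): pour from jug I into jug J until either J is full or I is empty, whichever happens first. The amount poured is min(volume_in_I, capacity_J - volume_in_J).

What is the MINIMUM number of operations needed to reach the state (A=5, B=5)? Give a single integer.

BFS from (A=0, B=0). One shortest path:
  1. fill(A) -> (A=5 B=0)
  2. pour(A -> B) -> (A=0 B=5)
  3. fill(A) -> (A=5 B=5)
Reached target in 3 moves.

Answer: 3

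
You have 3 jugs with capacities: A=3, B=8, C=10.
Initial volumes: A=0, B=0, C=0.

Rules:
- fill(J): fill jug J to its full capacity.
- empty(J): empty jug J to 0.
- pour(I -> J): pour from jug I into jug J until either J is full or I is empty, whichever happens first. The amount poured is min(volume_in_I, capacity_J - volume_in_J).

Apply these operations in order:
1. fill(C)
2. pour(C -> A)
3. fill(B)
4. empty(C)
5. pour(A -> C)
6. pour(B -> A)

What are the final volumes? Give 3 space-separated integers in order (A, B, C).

Answer: 3 5 3

Derivation:
Step 1: fill(C) -> (A=0 B=0 C=10)
Step 2: pour(C -> A) -> (A=3 B=0 C=7)
Step 3: fill(B) -> (A=3 B=8 C=7)
Step 4: empty(C) -> (A=3 B=8 C=0)
Step 5: pour(A -> C) -> (A=0 B=8 C=3)
Step 6: pour(B -> A) -> (A=3 B=5 C=3)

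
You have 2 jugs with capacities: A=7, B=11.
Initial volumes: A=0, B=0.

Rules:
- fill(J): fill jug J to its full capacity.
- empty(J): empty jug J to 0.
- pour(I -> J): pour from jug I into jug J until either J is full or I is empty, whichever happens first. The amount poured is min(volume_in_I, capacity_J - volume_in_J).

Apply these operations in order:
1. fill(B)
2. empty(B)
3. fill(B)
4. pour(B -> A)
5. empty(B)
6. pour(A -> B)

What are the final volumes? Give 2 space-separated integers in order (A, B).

Answer: 0 7

Derivation:
Step 1: fill(B) -> (A=0 B=11)
Step 2: empty(B) -> (A=0 B=0)
Step 3: fill(B) -> (A=0 B=11)
Step 4: pour(B -> A) -> (A=7 B=4)
Step 5: empty(B) -> (A=7 B=0)
Step 6: pour(A -> B) -> (A=0 B=7)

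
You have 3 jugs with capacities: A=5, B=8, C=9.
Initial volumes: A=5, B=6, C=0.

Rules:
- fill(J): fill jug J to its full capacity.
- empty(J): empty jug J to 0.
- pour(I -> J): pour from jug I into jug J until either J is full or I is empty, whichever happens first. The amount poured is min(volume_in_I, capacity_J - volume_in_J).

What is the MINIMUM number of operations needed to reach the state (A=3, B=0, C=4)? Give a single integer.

Answer: 5

Derivation:
BFS from (A=5, B=6, C=0). One shortest path:
  1. empty(A) -> (A=0 B=6 C=0)
  2. fill(C) -> (A=0 B=6 C=9)
  3. pour(C -> A) -> (A=5 B=6 C=4)
  4. pour(A -> B) -> (A=3 B=8 C=4)
  5. empty(B) -> (A=3 B=0 C=4)
Reached target in 5 moves.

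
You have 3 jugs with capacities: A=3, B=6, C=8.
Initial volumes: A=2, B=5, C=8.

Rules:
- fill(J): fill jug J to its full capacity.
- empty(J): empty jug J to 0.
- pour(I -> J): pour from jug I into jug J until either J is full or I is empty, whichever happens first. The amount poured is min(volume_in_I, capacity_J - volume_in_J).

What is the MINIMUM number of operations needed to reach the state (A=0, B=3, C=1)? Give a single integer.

BFS from (A=2, B=5, C=8). One shortest path:
  1. empty(B) -> (A=2 B=0 C=8)
  2. pour(C -> A) -> (A=3 B=0 C=7)
  3. pour(C -> B) -> (A=3 B=6 C=1)
  4. empty(B) -> (A=3 B=0 C=1)
  5. pour(A -> B) -> (A=0 B=3 C=1)
Reached target in 5 moves.

Answer: 5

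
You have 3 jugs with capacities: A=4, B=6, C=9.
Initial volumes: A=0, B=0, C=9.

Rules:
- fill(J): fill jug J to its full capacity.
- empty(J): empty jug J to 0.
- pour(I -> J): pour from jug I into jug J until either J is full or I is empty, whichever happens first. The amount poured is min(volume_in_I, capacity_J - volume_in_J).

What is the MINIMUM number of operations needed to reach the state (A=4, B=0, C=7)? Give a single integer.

BFS from (A=0, B=0, C=9). One shortest path:
  1. fill(A) -> (A=4 B=0 C=9)
  2. pour(A -> B) -> (A=0 B=4 C=9)
  3. fill(A) -> (A=4 B=4 C=9)
  4. pour(C -> B) -> (A=4 B=6 C=7)
  5. empty(B) -> (A=4 B=0 C=7)
Reached target in 5 moves.

Answer: 5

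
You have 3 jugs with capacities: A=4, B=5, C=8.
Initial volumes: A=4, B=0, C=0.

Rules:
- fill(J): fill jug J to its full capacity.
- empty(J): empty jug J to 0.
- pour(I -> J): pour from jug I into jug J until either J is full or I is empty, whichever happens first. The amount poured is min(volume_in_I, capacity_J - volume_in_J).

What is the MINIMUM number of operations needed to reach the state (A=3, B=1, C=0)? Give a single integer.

BFS from (A=4, B=0, C=0). One shortest path:
  1. empty(A) -> (A=0 B=0 C=0)
  2. fill(C) -> (A=0 B=0 C=8)
  3. pour(C -> B) -> (A=0 B=5 C=3)
  4. pour(B -> A) -> (A=4 B=1 C=3)
  5. empty(A) -> (A=0 B=1 C=3)
  6. pour(C -> A) -> (A=3 B=1 C=0)
Reached target in 6 moves.

Answer: 6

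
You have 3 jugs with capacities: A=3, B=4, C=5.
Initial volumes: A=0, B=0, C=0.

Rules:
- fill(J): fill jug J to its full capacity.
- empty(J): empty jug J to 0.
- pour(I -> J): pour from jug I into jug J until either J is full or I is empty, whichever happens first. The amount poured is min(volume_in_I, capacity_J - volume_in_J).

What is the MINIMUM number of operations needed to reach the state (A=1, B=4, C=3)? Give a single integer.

BFS from (A=0, B=0, C=0). One shortest path:
  1. fill(B) -> (A=0 B=4 C=0)
  2. pour(B -> A) -> (A=3 B=1 C=0)
  3. pour(A -> C) -> (A=0 B=1 C=3)
  4. pour(B -> A) -> (A=1 B=0 C=3)
  5. fill(B) -> (A=1 B=4 C=3)
Reached target in 5 moves.

Answer: 5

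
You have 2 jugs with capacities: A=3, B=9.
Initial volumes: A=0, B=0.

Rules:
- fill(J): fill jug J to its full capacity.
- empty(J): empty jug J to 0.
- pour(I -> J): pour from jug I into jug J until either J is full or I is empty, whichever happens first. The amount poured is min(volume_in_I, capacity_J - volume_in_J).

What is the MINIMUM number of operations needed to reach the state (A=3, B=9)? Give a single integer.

BFS from (A=0, B=0). One shortest path:
  1. fill(A) -> (A=3 B=0)
  2. fill(B) -> (A=3 B=9)
Reached target in 2 moves.

Answer: 2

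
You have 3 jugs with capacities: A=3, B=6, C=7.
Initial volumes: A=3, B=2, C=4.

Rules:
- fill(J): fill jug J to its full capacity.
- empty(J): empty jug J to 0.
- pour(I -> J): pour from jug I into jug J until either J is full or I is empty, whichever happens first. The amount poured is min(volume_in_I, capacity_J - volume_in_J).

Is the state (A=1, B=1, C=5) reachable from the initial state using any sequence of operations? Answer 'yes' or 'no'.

Answer: no

Derivation:
BFS explored all 164 reachable states.
Reachable set includes: (0,0,0), (0,0,1), (0,0,2), (0,0,3), (0,0,4), (0,0,5), (0,0,6), (0,0,7), (0,1,0), (0,1,1), (0,1,2), (0,1,3) ...
Target (A=1, B=1, C=5) not in reachable set → no.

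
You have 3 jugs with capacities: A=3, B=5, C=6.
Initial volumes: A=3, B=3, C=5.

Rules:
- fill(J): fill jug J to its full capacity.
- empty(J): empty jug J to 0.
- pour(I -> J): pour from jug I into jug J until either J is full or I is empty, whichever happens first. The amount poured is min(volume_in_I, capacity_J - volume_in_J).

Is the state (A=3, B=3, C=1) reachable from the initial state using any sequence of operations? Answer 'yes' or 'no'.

BFS from (A=3, B=3, C=5):
  1. fill(C) -> (A=3 B=3 C=6)
  2. pour(A -> B) -> (A=1 B=5 C=6)
  3. empty(B) -> (A=1 B=0 C=6)
  4. pour(C -> B) -> (A=1 B=5 C=1)
  5. pour(B -> A) -> (A=3 B=3 C=1)
Target reached → yes.

Answer: yes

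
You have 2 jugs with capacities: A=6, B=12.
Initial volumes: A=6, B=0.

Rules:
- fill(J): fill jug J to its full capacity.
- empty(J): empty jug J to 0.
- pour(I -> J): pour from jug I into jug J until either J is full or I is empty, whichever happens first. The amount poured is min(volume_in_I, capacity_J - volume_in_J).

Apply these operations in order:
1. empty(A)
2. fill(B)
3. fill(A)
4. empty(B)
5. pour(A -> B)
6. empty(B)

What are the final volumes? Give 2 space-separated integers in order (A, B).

Answer: 0 0

Derivation:
Step 1: empty(A) -> (A=0 B=0)
Step 2: fill(B) -> (A=0 B=12)
Step 3: fill(A) -> (A=6 B=12)
Step 4: empty(B) -> (A=6 B=0)
Step 5: pour(A -> B) -> (A=0 B=6)
Step 6: empty(B) -> (A=0 B=0)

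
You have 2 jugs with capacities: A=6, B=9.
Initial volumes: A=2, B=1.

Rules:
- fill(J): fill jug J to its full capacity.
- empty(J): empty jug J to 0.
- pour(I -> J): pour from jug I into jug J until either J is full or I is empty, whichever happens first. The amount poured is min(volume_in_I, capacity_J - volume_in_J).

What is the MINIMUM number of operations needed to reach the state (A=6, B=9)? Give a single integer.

BFS from (A=2, B=1). One shortest path:
  1. fill(A) -> (A=6 B=1)
  2. fill(B) -> (A=6 B=9)
Reached target in 2 moves.

Answer: 2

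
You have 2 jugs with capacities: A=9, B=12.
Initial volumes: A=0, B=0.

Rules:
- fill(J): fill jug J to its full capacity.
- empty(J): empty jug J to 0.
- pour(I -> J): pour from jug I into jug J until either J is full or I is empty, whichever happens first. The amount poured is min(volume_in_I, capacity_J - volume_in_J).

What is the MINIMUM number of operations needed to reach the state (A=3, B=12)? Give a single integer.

Answer: 5

Derivation:
BFS from (A=0, B=0). One shortest path:
  1. fill(B) -> (A=0 B=12)
  2. pour(B -> A) -> (A=9 B=3)
  3. empty(A) -> (A=0 B=3)
  4. pour(B -> A) -> (A=3 B=0)
  5. fill(B) -> (A=3 B=12)
Reached target in 5 moves.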